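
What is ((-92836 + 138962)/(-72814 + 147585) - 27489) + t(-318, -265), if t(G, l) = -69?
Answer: -2060493092/74771 ≈ -27557.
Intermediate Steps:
((-92836 + 138962)/(-72814 + 147585) - 27489) + t(-318, -265) = ((-92836 + 138962)/(-72814 + 147585) - 27489) - 69 = (46126/74771 - 27489) - 69 = -2055333893/74771 - 69 = -2060493092/74771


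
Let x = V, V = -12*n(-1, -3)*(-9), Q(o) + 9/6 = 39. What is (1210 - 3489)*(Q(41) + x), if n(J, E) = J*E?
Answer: -1647717/2 ≈ -8.2386e+5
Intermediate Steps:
Q(o) = 75/2 (Q(o) = -3/2 + 39 = 75/2)
n(J, E) = E*J
V = 324 (V = -(-36)*(-1)*(-9) = -12*3*(-9) = -36*(-9) = 324)
x = 324
(1210 - 3489)*(Q(41) + x) = (1210 - 3489)*(75/2 + 324) = -2279*723/2 = -1647717/2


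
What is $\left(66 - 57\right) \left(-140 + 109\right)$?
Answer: $-279$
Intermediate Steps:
$\left(66 - 57\right) \left(-140 + 109\right) = 9 \left(-31\right) = -279$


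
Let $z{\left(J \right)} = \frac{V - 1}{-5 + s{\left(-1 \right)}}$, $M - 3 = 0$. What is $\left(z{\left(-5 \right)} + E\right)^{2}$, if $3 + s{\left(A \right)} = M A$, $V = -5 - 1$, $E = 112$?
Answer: $\frac{1535121}{121} \approx 12687.0$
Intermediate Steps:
$M = 3$ ($M = 3 + 0 = 3$)
$V = -6$ ($V = -5 - 1 = -6$)
$s{\left(A \right)} = -3 + 3 A$
$z{\left(J \right)} = \frac{7}{11}$ ($z{\left(J \right)} = \frac{-6 - 1}{-5 + \left(-3 + 3 \left(-1\right)\right)} = - \frac{7}{-5 - 6} = - \frac{7}{-11} = \left(-7\right) \left(- \frac{1}{11}\right) = \frac{7}{11}$)
$\left(z{\left(-5 \right)} + E\right)^{2} = \left(\frac{7}{11} + 112\right)^{2} = \left(\frac{1239}{11}\right)^{2} = \frac{1535121}{121}$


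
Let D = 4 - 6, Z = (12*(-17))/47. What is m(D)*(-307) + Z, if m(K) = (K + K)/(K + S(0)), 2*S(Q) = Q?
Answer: -29062/47 ≈ -618.34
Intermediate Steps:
S(Q) = Q/2
Z = -204/47 (Z = -204*1/47 = -204/47 ≈ -4.3404)
D = -2
m(K) = 2 (m(K) = (K + K)/(K + (½)*0) = (2*K)/(K + 0) = (2*K)/K = 2)
m(D)*(-307) + Z = 2*(-307) - 204/47 = -614 - 204/47 = -29062/47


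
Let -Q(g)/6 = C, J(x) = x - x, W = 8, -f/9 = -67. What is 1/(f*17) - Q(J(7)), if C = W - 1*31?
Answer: -1414637/10251 ≈ -138.00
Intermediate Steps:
f = 603 (f = -9*(-67) = 603)
C = -23 (C = 8 - 1*31 = 8 - 31 = -23)
J(x) = 0
Q(g) = 138 (Q(g) = -6*(-23) = 138)
1/(f*17) - Q(J(7)) = 1/(603*17) - 1*138 = 1/10251 - 138 = -1414637/10251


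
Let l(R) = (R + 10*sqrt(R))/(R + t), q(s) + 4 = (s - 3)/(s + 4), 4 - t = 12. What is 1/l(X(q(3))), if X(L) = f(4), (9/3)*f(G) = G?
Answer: 5/74 - 25*sqrt(3)/74 ≈ -0.51758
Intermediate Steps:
t = -8 (t = 4 - 1*12 = 4 - 12 = -8)
f(G) = G/3
q(s) = -4 + (-3 + s)/(4 + s) (q(s) = -4 + (s - 3)/(s + 4) = -4 + (-3 + s)/(4 + s))
X(L) = 4/3 (X(L) = (1/3)*4 = 4/3)
l(R) = (R + 10*sqrt(R))/(-8 + R) (l(R) = (R + 10*sqrt(R))/(R - 8) = (R + 10*sqrt(R))/(-8 + R))
1/l(X(q(3))) = 1/((4/3 + 10*sqrt(4/3))/(-8 + 4/3)) = 1/((4/3 + 10*(2*sqrt(3)/3))/(-20/3)) = 1/(-3*(4/3 + 20*sqrt(3)/3)/20) = 1/(-1/5 - sqrt(3))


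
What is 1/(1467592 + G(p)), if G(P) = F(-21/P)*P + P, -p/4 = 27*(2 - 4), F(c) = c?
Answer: 1/1467787 ≈ 6.8130e-7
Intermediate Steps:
p = 216 (p = -108*(2 - 4) = -108*(-2) = -4*(-54) = 216)
G(P) = -21 + P (G(P) = (-21/P)*P + P = -21 + P)
1/(1467592 + G(p)) = 1/(1467592 + (-21 + 216)) = 1/(1467592 + 195) = 1/1467787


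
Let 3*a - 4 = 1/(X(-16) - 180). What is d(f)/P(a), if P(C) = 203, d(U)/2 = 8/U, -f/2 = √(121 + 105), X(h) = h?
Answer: -4*√226/22939 ≈ -0.0026214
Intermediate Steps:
f = -2*√226 (f = -2*√(121 + 105) = -2*√226 ≈ -30.067)
d(U) = 16/U (d(U) = 2*(8/U) = 16/U)
a = 261/196 (a = 4/3 + 1/(3*(-16 - 180)) = 4/3 + (⅓)/(-196) = 4/3 + (⅓)*(-1/196) = 4/3 - 1/588 = 261/196 ≈ 1.3316)
d(f)/P(a) = (16/((-2*√226)))/203 = (16*(-√226/452))*(1/203) = -4*√226/113*(1/203) = -4*√226/22939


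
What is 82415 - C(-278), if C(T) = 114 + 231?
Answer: 82070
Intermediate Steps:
C(T) = 345
82415 - C(-278) = 82415 - 1*345 = 82415 - 345 = 82070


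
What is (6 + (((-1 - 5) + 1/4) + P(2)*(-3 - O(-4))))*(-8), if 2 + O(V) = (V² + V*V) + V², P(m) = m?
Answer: 782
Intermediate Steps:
O(V) = -2 + 3*V² (O(V) = -2 + ((V² + V*V) + V²) = -2 + ((V² + V²) + V²) = -2 + (2*V² + V²) = -2 + 3*V²)
(6 + (((-1 - 5) + 1/4) + P(2)*(-3 - O(-4))))*(-8) = (6 + (((-1 - 5) + 1/4) + 2*(-3 - (-2 + 3*(-4)²))))*(-8) = (6 + ((-6 + ¼) + 2*(-3 - (-2 + 3*16))))*(-8) = (6 + (-23/4 + 2*(-3 - (-2 + 48))))*(-8) = (6 + (-23/4 + 2*(-3 - 1*46)))*(-8) = (6 + (-23/4 + 2*(-3 - 46)))*(-8) = (6 + (-23/4 + 2*(-49)))*(-8) = (6 + (-23/4 - 98))*(-8) = (6 - 415/4)*(-8) = -391/4*(-8) = 782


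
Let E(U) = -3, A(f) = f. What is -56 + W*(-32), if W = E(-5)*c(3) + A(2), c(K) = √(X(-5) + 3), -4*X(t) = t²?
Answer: -120 + 48*I*√13 ≈ -120.0 + 173.07*I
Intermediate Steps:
X(t) = -t²/4
c(K) = I*√13/2 (c(K) = √(-¼*(-5)² + 3) = √(-¼*25 + 3) = √(-25/4 + 3) = √(-13/4) = I*√13/2)
W = 2 - 3*I*√13/2 (W = -3*I*√13/2 + 2 = 2 - 3*I*√13/2 ≈ 2.0 - 5.4083*I)
-56 + W*(-32) = -56 + (2 - 3*I*√13/2)*(-32) = -56 + (-64 + 48*I*√13) = -120 + 48*I*√13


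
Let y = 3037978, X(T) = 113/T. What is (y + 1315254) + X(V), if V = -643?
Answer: 2799128063/643 ≈ 4.3532e+6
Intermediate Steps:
(y + 1315254) + X(V) = (3037978 + 1315254) + 113/(-643) = 4353232 + 113*(-1/643) = 4353232 - 113/643 = 2799128063/643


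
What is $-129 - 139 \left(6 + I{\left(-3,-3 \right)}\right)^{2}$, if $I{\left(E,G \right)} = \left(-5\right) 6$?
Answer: $-80193$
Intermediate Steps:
$I{\left(E,G \right)} = -30$
$-129 - 139 \left(6 + I{\left(-3,-3 \right)}\right)^{2} = -129 - 139 \left(6 - 30\right)^{2} = -129 - 139 \left(-24\right)^{2} = -129 - 80064 = -80193$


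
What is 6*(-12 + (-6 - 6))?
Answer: -144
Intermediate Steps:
6*(-12 + (-6 - 6)) = 6*(-12 - 12) = 6*(-24) = -144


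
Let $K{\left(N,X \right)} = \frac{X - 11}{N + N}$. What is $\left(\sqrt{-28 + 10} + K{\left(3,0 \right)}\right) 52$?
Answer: $- \frac{286}{3} + 156 i \sqrt{2} \approx -95.333 + 220.62 i$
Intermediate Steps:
$K{\left(N,X \right)} = \frac{-11 + X}{2 N}$
$\left(\sqrt{-28 + 10} + K{\left(3,0 \right)}\right) 52 = \left(\sqrt{-28 + 10} + \frac{-11 + 0}{2 \cdot 3}\right) 52 = \left(\sqrt{-18} + \frac{1}{2} \cdot \frac{1}{3} \left(-11\right)\right) 52 = \left(3 i \sqrt{2} - \frac{11}{6}\right) 52 = \left(- \frac{11}{6} + 3 i \sqrt{2}\right) 52 = - \frac{286}{3} + 156 i \sqrt{2}$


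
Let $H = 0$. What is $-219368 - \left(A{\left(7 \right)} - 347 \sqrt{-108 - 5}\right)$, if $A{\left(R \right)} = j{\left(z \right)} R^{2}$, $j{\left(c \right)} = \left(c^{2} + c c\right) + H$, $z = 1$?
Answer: $-219466 + 347 i \sqrt{113} \approx -2.1947 \cdot 10^{5} + 3688.7 i$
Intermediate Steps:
$j{\left(c \right)} = 2 c^{2}$ ($j{\left(c \right)} = \left(c^{2} + c c\right) + 0 = \left(c^{2} + c^{2}\right) + 0 = 2 c^{2} + 0 = 2 c^{2}$)
$A{\left(R \right)} = 2 R^{2}$ ($A{\left(R \right)} = 2 \cdot 1^{2} R^{2} = 2 \cdot 1 R^{2} = 2 R^{2}$)
$-219368 - \left(A{\left(7 \right)} - 347 \sqrt{-108 - 5}\right) = -219368 - \left(2 \cdot 7^{2} - 347 \sqrt{-108 - 5}\right) = -219368 - \left(2 \cdot 49 - 347 \sqrt{-113}\right) = -219368 - \left(98 - 347 i \sqrt{113}\right) = -219466 + 347 i \sqrt{113}$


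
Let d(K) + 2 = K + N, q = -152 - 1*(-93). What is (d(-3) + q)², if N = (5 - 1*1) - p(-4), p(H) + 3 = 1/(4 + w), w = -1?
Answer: 29584/9 ≈ 3287.1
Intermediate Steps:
p(H) = -8/3 (p(H) = -3 + 1/(4 - 1) = -3 + 1/3 = -3 + ⅓ = -8/3)
N = 20/3 (N = (5 - 1*1) - 1*(-8/3) = (5 - 1) + 8/3 = 4 + 8/3 = 20/3 ≈ 6.6667)
q = -59 (q = -152 + 93 = -59)
d(K) = 14/3 + K (d(K) = -2 + (K + 20/3) = -2 + (20/3 + K) = 14/3 + K)
(d(-3) + q)² = ((14/3 - 3) - 59)² = (5/3 - 59)² = (-172/3)² = 29584/9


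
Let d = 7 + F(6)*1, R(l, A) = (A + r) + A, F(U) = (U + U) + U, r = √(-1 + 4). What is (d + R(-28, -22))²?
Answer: (19 - √3)² ≈ 298.18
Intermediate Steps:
r = √3 ≈ 1.7320
F(U) = 3*U (F(U) = 2*U + U = 3*U)
R(l, A) = √3 + 2*A (R(l, A) = (A + √3) + A = √3 + 2*A)
d = 25 (d = 7 + (3*6)*1 = 7 + 18*1 = 7 + 18 = 25)
(d + R(-28, -22))² = (25 + (√3 + 2*(-22)))² = (25 + (√3 - 44))² = (25 + (-44 + √3))² = (-19 + √3)²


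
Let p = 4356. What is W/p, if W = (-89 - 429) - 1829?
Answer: -2347/4356 ≈ -0.53880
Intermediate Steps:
W = -2347 (W = -518 - 1829 = -2347)
W/p = -2347/4356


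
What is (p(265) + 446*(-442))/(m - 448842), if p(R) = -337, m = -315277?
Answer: 197469/764119 ≈ 0.25843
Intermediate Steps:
(p(265) + 446*(-442))/(m - 448842) = (-337 + 446*(-442))/(-315277 - 448842) = (-337 - 197132)/(-764119) = -197469*(-1/764119) = 197469/764119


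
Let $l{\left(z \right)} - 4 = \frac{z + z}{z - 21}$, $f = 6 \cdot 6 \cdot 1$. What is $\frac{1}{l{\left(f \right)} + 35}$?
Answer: $\frac{5}{219} \approx 0.022831$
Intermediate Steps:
$f = 36$ ($f = 36 \cdot 1 = 36$)
$l{\left(z \right)} = 4 + \frac{2 z}{-21 + z}$ ($l{\left(z \right)} = 4 + \frac{z + z}{z - 21} = 4 + \frac{2 z}{-21 + z}$)
$\frac{1}{l{\left(f \right)} + 35} = \frac{1}{\frac{6 \left(-14 + 36\right)}{-21 + 36} + 35} = \frac{1}{6 \cdot \frac{1}{15} \cdot 22 + 35} = \frac{1}{\frac{44}{5} + 35} = \frac{1}{\frac{219}{5}} = \frac{5}{219}$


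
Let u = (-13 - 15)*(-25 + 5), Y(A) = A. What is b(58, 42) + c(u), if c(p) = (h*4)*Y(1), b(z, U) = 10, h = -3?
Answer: -2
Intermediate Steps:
u = 560 (u = -28*(-20) = 560)
c(p) = -12 (c(p) = -3*4*1 = -12*1 = -12)
b(58, 42) + c(u) = 10 - 12 = -2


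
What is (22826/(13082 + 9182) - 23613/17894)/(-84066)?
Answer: 1274689/364035034968 ≈ 3.5016e-6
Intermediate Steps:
(22826/(13082 + 9182) - 23613/17894)/(-84066) = (22826/22264 - 23613*1/17894)*(-1/84066) = (22826*(1/22264) - 23613/17894)*(-1/84066) = (11413/11132 - 23613/17894)*(-1/84066) = -1274689/4330348*(-1/84066) = 1274689/364035034968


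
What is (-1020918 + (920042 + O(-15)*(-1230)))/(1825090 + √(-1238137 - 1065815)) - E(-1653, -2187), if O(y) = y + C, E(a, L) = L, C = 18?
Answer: 165559307240836/75703541183 + 9506*I*√143997/75703541183 ≈ 2186.9 + 4.7649e-5*I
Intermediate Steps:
O(y) = 18 + y (O(y) = y + 18 = 18 + y)
(-1020918 + (920042 + O(-15)*(-1230)))/(1825090 + √(-1238137 - 1065815)) - E(-1653, -2187) = (-1020918 + (920042 + (18 - 15)*(-1230)))/(1825090 + √(-1238137 - 1065815)) - 1*(-2187) = (-1020918 + (920042 + 3*(-1230)))/(1825090 + √(-2303952)) + 2187 = (-1020918 + (920042 - 3690))/(1825090 + 4*I*√143997) + 2187 = (-1020918 + 916352)/(1825090 + 4*I*√143997) + 2187 = -104566/(1825090 + 4*I*√143997) + 2187 = 2187 - 104566/(1825090 + 4*I*√143997)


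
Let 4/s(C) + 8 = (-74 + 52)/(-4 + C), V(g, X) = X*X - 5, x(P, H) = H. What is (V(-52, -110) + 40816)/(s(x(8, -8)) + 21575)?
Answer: 1957707/798251 ≈ 2.4525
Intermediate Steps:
V(g, X) = -5 + X² (V(g, X) = X² - 5 = -5 + X²)
s(C) = 4/(-8 - 22/(-4 + C)) (s(C) = 4/(-8 + (-74 + 52)/(-4 + C)) = 4/(-8 - 22/(-4 + C)))
(V(-52, -110) + 40816)/(s(x(8, -8)) + 21575) = ((-5 + (-110)²) + 40816)/(2*(4 - 1*(-8))/(-5 + 4*(-8)) + 21575) = ((-5 + 12100) + 40816)/(2*(4 + 8)/(-5 - 32) + 21575) = (12095 + 40816)/(2*12/(-37) + 21575) = 52911/(2*(-1/37)*12 + 21575) = 52911/(-24/37 + 21575) = 52911/(798251/37) = 52911*(37/798251) = 1957707/798251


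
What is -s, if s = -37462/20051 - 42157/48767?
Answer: 2672199361/977827117 ≈ 2.7328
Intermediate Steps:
s = -2672199361/977827117 (s = -37462*1/20051 - 42157*1/48767 = -37462/20051 - 42157/48767 = -2672199361/977827117 ≈ -2.7328)
-s = -1*(-2672199361/977827117) = 2672199361/977827117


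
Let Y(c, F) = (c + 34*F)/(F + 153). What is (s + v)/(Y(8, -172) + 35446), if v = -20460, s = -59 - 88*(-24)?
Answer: -349733/679314 ≈ -0.51483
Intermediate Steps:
s = 2053 (s = -59 + 2112 = 2053)
Y(c, F) = (c + 34*F)/(153 + F)
(s + v)/(Y(8, -172) + 35446) = (2053 - 20460)/((8 + 34*(-172))/(153 - 172) + 35446) = -18407/((8 - 5848)/(-19) + 35446) = -18407/(-1/19*(-5840) + 35446) = -18407/(5840/19 + 35446) = -18407/679314/19 = -18407*19/679314 = -349733/679314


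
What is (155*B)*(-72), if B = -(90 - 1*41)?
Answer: 546840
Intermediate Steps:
B = -49 (B = -(90 - 41) = -1*49 = -49)
(155*B)*(-72) = (155*(-49))*(-72) = -7595*(-72) = 546840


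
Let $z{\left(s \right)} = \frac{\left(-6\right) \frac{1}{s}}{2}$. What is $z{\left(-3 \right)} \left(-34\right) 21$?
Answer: $-714$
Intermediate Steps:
$z{\left(s \right)} = - \frac{3}{s}$ ($z{\left(s \right)} = - \frac{6}{s} \frac{1}{2} = - \frac{3}{s}$)
$z{\left(-3 \right)} \left(-34\right) 21 = - \frac{3}{-3} \left(-34\right) 21 = \left(-3\right) \left(- \frac{1}{3}\right) \left(-34\right) 21 = 1 \left(-34\right) 21 = \left(-34\right) 21 = -714$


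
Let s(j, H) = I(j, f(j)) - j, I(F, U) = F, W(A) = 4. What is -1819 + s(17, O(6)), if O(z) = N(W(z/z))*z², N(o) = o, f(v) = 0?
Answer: -1819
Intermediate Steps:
O(z) = 4*z²
s(j, H) = 0 (s(j, H) = j - j = 0)
-1819 + s(17, O(6)) = -1819 + 0 = -1819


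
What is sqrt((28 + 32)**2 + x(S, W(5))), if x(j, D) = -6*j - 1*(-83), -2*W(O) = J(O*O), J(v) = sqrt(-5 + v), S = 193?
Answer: 5*sqrt(101) ≈ 50.249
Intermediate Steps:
W(O) = -sqrt(-5 + O**2)/2 (W(O) = -sqrt(-5 + O*O)/2 = -sqrt(-5 + O**2)/2)
x(j, D) = 83 - 6*j (x(j, D) = -6*j + 83 = 83 - 6*j)
sqrt((28 + 32)**2 + x(S, W(5))) = sqrt((28 + 32)**2 + (83 - 6*193)) = sqrt(60**2 + (83 - 1158)) = sqrt(3600 - 1075) = sqrt(2525) = 5*sqrt(101)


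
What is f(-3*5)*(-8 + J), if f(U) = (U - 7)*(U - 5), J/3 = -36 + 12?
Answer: -35200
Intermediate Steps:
J = -72 (J = 3*(-36 + 12) = 3*(-24) = -72)
f(U) = (-7 + U)*(-5 + U)
f(-3*5)*(-8 + J) = (35 + (-3*5)² - (-36)*5)*(-8 - 72) = (35 + (-15)² - 12*(-15))*(-80) = (35 + 225 + 180)*(-80) = 440*(-80) = -35200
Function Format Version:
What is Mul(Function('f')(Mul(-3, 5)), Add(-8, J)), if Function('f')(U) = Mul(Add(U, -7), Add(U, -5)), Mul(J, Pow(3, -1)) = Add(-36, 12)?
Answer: -35200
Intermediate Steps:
J = -72 (J = Mul(3, Add(-36, 12)) = Mul(3, -24) = -72)
Function('f')(U) = Mul(Add(-7, U), Add(-5, U))
Mul(Function('f')(Mul(-3, 5)), Add(-8, J)) = Mul(Add(35, Pow(Mul(-3, 5), 2), Mul(-12, Mul(-3, 5))), Add(-8, -72)) = Mul(Add(35, Pow(-15, 2), Mul(-12, -15)), -80) = Mul(Add(35, 225, 180), -80) = Mul(440, -80) = -35200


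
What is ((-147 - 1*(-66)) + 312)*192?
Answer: 44352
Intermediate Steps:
((-147 - 1*(-66)) + 312)*192 = ((-147 + 66) + 312)*192 = (-81 + 312)*192 = 231*192 = 44352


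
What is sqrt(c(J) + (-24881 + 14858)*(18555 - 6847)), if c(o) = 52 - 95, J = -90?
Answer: I*sqrt(117349327) ≈ 10833.0*I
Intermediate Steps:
c(o) = -43
sqrt(c(J) + (-24881 + 14858)*(18555 - 6847)) = sqrt(-43 + (-24881 + 14858)*(18555 - 6847)) = sqrt(-43 - 10023*11708) = sqrt(-43 - 117349284) = sqrt(-117349327) = I*sqrt(117349327)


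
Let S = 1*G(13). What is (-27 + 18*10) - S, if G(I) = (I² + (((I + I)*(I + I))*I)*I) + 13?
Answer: -114273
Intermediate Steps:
G(I) = 13 + I² + 4*I⁴ (G(I) = (I² + (((2*I)*(2*I))*I)*I) + 13 = (I² + ((4*I²)*I)*I) + 13 = (I² + (4*I³)*I) + 13 = (I² + 4*I⁴) + 13 = 13 + I² + 4*I⁴)
S = 114426 (S = 1*(13 + 13² + 4*13⁴) = 1*(13 + 169 + 4*28561) = 1*(13 + 169 + 114244) = 1*114426 = 114426)
(-27 + 18*10) - S = (-27 + 18*10) - 1*114426 = (-27 + 180) - 114426 = 153 - 114426 = -114273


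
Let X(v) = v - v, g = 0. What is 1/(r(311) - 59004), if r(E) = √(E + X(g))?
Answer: -59004/3481471705 - √311/3481471705 ≈ -1.6953e-5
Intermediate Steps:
X(v) = 0
r(E) = √E (r(E) = √(E + 0) = √E)
1/(r(311) - 59004) = 1/(√311 - 59004) = 1/(-59004 + √311)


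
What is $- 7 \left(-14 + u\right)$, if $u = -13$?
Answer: $189$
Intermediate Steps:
$- 7 \left(-14 + u\right) = - 7 \left(-14 - 13\right) = \left(-7\right) \left(-27\right) = 189$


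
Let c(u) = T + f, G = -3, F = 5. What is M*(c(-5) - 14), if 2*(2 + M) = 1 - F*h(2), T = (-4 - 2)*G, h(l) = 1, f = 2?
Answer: -24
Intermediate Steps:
T = 18 (T = (-4 - 2)*(-3) = -6*(-3) = 18)
c(u) = 20 (c(u) = 18 + 2 = 20)
M = -4 (M = -2 + (1 - 5)/2 = -2 + (1/2)*(-4) = -2 - 2 = -4)
M*(c(-5) - 14) = -4*(20 - 14) = -4*6 = -24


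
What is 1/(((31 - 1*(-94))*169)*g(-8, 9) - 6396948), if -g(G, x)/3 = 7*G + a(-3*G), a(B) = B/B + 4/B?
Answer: -2/5843771 ≈ -3.4224e-7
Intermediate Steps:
a(B) = 1 + 4/B
g(G, x) = -21*G + (4 - 3*G)/G (g(G, x) = -3*(7*G + (4 - 3*G)/((-3*G))) = -3*(7*G + (-1/(3*G))*(4 - 3*G)) = -3*(7*G - (4 - 3*G)/(3*G)) = -21*G + (4 - 3*G)/G)
1/(((31 - 1*(-94))*169)*g(-8, 9) - 6396948) = 1/(((31 - 1*(-94))*169)*(-3 - 21*(-8) + 4/(-8)) - 6396948) = 1/(((31 + 94)*169)*(-3 + 168 + 4*(-1/8)) - 6396948) = 1/((125*169)*(-3 + 168 - 1/2) - 6396948) = 1/(21125*(329/2) - 6396948) = 1/(6950125/2 - 6396948) = 1/(-5843771/2) = -2/5843771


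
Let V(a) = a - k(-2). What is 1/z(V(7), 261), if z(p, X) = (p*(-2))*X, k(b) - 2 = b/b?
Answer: -1/2088 ≈ -0.00047893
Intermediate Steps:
k(b) = 3 (k(b) = 2 + b/b = 2 + 1 = 3)
V(a) = -3 + a (V(a) = a - 1*3 = a - 3 = -3 + a)
z(p, X) = -2*X*p (z(p, X) = (-2*p)*X = -2*X*p)
1/z(V(7), 261) = 1/(-2*261*(-3 + 7)) = 1/(-2*261*4) = 1/(-2088) = -1/2088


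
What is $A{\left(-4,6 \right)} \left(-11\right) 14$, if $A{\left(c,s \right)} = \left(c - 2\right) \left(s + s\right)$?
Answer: $11088$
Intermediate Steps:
$A{\left(c,s \right)} = 2 s \left(-2 + c\right)$ ($A{\left(c,s \right)} = \left(-2 + c\right) 2 s = 2 s \left(-2 + c\right)$)
$A{\left(-4,6 \right)} \left(-11\right) 14 = 2 \cdot 6 \left(-2 - 4\right) \left(-11\right) 14 = 2 \cdot 6 \left(-6\right) \left(-11\right) 14 = \left(-72\right) \left(-11\right) 14 = 792 \cdot 14 = 11088$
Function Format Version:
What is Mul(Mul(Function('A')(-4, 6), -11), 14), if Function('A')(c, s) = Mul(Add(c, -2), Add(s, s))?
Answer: 11088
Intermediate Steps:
Function('A')(c, s) = Mul(2, s, Add(-2, c)) (Function('A')(c, s) = Mul(Add(-2, c), Mul(2, s)) = Mul(2, s, Add(-2, c)))
Mul(Mul(Function('A')(-4, 6), -11), 14) = Mul(Mul(Mul(2, 6, Add(-2, -4)), -11), 14) = Mul(Mul(Mul(2, 6, -6), -11), 14) = Mul(Mul(-72, -11), 14) = Mul(792, 14) = 11088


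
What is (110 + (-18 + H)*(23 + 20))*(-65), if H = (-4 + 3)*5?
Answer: 57135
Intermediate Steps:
H = -5 (H = -1*5 = -5)
(110 + (-18 + H)*(23 + 20))*(-65) = (110 + (-18 - 5)*(23 + 20))*(-65) = (110 - 23*43)*(-65) = (110 - 989)*(-65) = -879*(-65) = 57135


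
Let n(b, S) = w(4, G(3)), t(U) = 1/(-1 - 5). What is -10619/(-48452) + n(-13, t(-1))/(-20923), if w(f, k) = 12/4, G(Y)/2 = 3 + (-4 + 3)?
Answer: 222035981/1013761196 ≈ 0.21902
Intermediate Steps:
t(U) = -1/6 (t(U) = 1/(-6) = -1/6)
G(Y) = 4 (G(Y) = 2*(3 + (-4 + 3)) = 2*(3 - 1) = 2*2 = 4)
w(f, k) = 3 (w(f, k) = 12*(1/4) = 3)
n(b, S) = 3
-10619/(-48452) + n(-13, t(-1))/(-20923) = -10619/(-48452) + 3/(-20923) = -10619*(-1/48452) + 3*(-1/20923) = 10619/48452 - 3/20923 = 222035981/1013761196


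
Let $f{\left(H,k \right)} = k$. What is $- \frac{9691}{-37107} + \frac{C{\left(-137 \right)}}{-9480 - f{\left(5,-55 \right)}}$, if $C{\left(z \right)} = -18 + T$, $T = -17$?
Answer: $\frac{18527284}{69946695} \approx 0.26488$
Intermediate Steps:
$C{\left(z \right)} = -35$ ($C{\left(z \right)} = -18 - 17 = -35$)
$- \frac{9691}{-37107} + \frac{C{\left(-137 \right)}}{-9480 - f{\left(5,-55 \right)}} = - \frac{9691}{-37107} - \frac{35}{-9480 - -55} = \left(-9691\right) \left(- \frac{1}{37107}\right) - \frac{35}{-9480 + 55} = \frac{9691}{37107} - \frac{35}{-9425} = \frac{9691}{37107} - - \frac{7}{1885} = \frac{9691}{37107} + \frac{7}{1885} = \frac{18527284}{69946695}$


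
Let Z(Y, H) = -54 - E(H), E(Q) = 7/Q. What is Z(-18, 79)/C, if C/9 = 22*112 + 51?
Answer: -4273/1788165 ≈ -0.0023896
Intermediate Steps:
C = 22635 (C = 9*(22*112 + 51) = 9*(2464 + 51) = 9*2515 = 22635)
Z(Y, H) = -54 - 7/H
Z(-18, 79)/C = (-54 - 7/79)/22635 = (-54 - 7*1/79)*(1/22635) = (-54 - 7/79)*(1/22635) = -4273/79*1/22635 = -4273/1788165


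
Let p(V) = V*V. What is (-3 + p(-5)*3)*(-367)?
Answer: -26424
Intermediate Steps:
p(V) = V²
(-3 + p(-5)*3)*(-367) = (-3 + (-5)²*3)*(-367) = (-3 + 25*3)*(-367) = (-3 + 75)*(-367) = 72*(-367) = -26424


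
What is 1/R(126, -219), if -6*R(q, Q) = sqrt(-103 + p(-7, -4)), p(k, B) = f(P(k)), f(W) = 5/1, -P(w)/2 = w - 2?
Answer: 3*I*sqrt(2)/7 ≈ 0.60609*I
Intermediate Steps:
P(w) = 4 - 2*w (P(w) = -2*(w - 2) = -2*(-2 + w) = 4 - 2*w)
f(W) = 5 (f(W) = 5*1 = 5)
p(k, B) = 5
R(q, Q) = -7*I*sqrt(2)/6 (R(q, Q) = -sqrt(-103 + 5)/6 = -7*I*sqrt(2)/6)
1/R(126, -219) = 1/(-7*I*sqrt(2)/6) = 3*I*sqrt(2)/7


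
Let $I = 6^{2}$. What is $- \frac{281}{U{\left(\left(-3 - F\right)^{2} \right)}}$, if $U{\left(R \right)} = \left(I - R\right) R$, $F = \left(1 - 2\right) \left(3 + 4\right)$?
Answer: $- \frac{281}{320} \approx -0.87813$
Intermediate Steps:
$I = 36$
$F = -7$ ($F = \left(-1\right) 7 = -7$)
$U{\left(R \right)} = R \left(36 - R\right)$ ($U{\left(R \right)} = \left(36 - R\right) R = R \left(36 - R\right)$)
$- \frac{281}{U{\left(\left(-3 - F\right)^{2} \right)}} = - \frac{281}{\left(-3 - -7\right)^{2} \left(36 - \left(-3 - -7\right)^{2}\right)} = - \frac{281}{\left(-3 + 7\right)^{2} \left(36 - \left(-3 + 7\right)^{2}\right)} = - \frac{281}{4^{2} \left(36 - 4^{2}\right)} = - \frac{281}{16 \left(36 - 16\right)} = - \frac{281}{16 \cdot 20} = - \frac{281}{320}$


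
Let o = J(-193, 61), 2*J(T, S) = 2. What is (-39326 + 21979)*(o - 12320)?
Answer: 213697693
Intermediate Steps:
J(T, S) = 1 (J(T, S) = (½)*2 = 1)
o = 1
(-39326 + 21979)*(o - 12320) = (-39326 + 21979)*(1 - 12320) = -17347*(-12319) = 213697693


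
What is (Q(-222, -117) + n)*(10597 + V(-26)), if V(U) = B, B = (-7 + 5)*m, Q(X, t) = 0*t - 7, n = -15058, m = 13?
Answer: -159252115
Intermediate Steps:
Q(X, t) = -7 (Q(X, t) = 0 - 7 = -7)
B = -26 (B = (-7 + 5)*13 = -2*13 = -26)
V(U) = -26
(Q(-222, -117) + n)*(10597 + V(-26)) = (-7 - 15058)*(10597 - 26) = -15065*10571 = -159252115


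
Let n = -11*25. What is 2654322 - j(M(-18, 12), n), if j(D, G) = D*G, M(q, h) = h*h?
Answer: 2693922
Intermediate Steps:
n = -275
M(q, h) = h**2
2654322 - j(M(-18, 12), n) = 2654322 - 12**2*(-275) = 2654322 - 144*(-275) = 2654322 - 1*(-39600) = 2654322 + 39600 = 2693922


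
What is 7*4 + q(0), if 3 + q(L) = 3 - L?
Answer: 28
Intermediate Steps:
q(L) = -L (q(L) = -3 + (3 - L) = -L)
7*4 + q(0) = 7*4 - 1*0 = 28 + 0 = 28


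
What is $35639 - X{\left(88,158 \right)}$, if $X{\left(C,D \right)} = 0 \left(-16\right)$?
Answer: $35639$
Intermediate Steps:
$X{\left(C,D \right)} = 0$
$35639 - X{\left(88,158 \right)} = 35639 - 0 = 35639 + 0 = 35639$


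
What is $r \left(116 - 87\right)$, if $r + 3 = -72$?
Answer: $-2175$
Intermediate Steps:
$r = -75$ ($r = -3 - 72 = -75$)
$r \left(116 - 87\right) = - 75 \left(116 - 87\right) = \left(-75\right) 29 = -2175$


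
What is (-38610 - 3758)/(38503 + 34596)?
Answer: -42368/73099 ≈ -0.57960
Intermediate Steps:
(-38610 - 3758)/(38503 + 34596) = -42368/73099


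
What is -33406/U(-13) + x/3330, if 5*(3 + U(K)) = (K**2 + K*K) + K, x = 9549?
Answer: -6147219/11470 ≈ -535.94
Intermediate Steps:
U(K) = -3 + K/5 + 2*K**2/5 (U(K) = -3 + ((K**2 + K*K) + K)/5 = -3 + ((K**2 + K**2) + K)/5 = -3 + (2*K**2 + K)/5 = -3 + (K + 2*K**2)/5 = -3 + (K/5 + 2*K**2/5) = -3 + K/5 + 2*K**2/5)
-33406/U(-13) + x/3330 = -33406/(-3 + (1/5)*(-13) + (2/5)*(-13)**2) + 9549/3330 = -33406/(-3 - 13/5 + (2/5)*169) + 9549*(1/3330) = -33406/(-3 - 13/5 + 338/5) + 1061/370 = -33406/62 + 1061/370 = -33406*1/62 + 1061/370 = -16703/31 + 1061/370 = -6147219/11470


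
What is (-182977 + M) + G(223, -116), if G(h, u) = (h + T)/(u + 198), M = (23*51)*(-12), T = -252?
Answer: -16158375/82 ≈ -1.9705e+5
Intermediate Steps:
M = -14076 (M = 1173*(-12) = -14076)
G(h, u) = (-252 + h)/(198 + u) (G(h, u) = (h - 252)/(u + 198) = (-252 + h)/(198 + u))
(-182977 + M) + G(223, -116) = (-182977 - 14076) + (-252 + 223)/(198 - 116) = -197053 - 29/82 = -16158375/82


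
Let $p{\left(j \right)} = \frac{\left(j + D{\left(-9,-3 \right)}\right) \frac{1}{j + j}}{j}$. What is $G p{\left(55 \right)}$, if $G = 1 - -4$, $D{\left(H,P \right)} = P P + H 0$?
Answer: $\frac{32}{605} \approx 0.052893$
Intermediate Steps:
$D{\left(H,P \right)} = P^{2}$ ($D{\left(H,P \right)} = P^{2} + 0 = P^{2}$)
$G = 5$ ($G = 1 + 4 = 5$)
$p{\left(j \right)} = \frac{9 + j}{2 j^{2}}$ ($p{\left(j \right)} = \frac{\left(j + \left(-3\right)^{2}\right) \frac{1}{j + j}}{j} = \frac{\left(j + 9\right) \frac{1}{2 j}}{j} = \frac{\left(9 + j\right) \frac{1}{2 j}}{j} = \frac{\frac{1}{2} \frac{1}{j} \left(9 + j\right)}{j} = \frac{9 + j}{2 j^{2}}$)
$G p{\left(55 \right)} = 5 \frac{9 + 55}{2 \cdot 3025} = 5 \cdot \frac{1}{2} \cdot \frac{1}{3025} \cdot 64 = 5 \cdot \frac{32}{3025} = \frac{32}{605}$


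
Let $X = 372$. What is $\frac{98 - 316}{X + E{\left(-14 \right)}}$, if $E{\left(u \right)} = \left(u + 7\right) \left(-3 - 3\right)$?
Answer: $- \frac{109}{207} \approx -0.52657$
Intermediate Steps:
$E{\left(u \right)} = -42 - 6 u$ ($E{\left(u \right)} = \left(7 + u\right) \left(-6\right) = -42 - 6 u$)
$\frac{98 - 316}{X + E{\left(-14 \right)}} = \frac{98 - 316}{372 - -42} = - \frac{218}{372 + \left(-42 + 84\right)} = - \frac{218}{372 + 42} = - \frac{218}{414} = \left(-218\right) \frac{1}{414} = - \frac{109}{207}$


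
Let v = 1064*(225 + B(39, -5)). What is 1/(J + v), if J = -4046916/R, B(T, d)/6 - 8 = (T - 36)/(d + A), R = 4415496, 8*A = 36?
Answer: 367958/92786895701 ≈ 3.9656e-6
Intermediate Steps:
A = 9/2 (A = (1/8)*36 = 9/2 ≈ 4.5000)
B(T, d) = 48 + 6*(-36 + T)/(9/2 + d) (B(T, d) = 48 + 6*((T - 36)/(d + 9/2)) = 48 + 6*((-36 + T)/(9/2 + d)) = 48 + 6*(-36 + T)/(9/2 + d))
J = -337243/367958 (J = -4046916/4415496 = -4046916*1/4415496 = -337243/367958 ≈ -0.91653)
v = 252168 (v = 1064*(225 + 12*(39 + 8*(-5))/(9 + 2*(-5))) = 1064*(225 + 12*(39 - 40)/(9 - 10)) = 1064*(225 + 12*(-1)/(-1)) = 1064*(225 + 12*(-1)*(-1)) = 1064*(225 + 12) = 1064*237 = 252168)
1/(J + v) = 1/(-337243/367958 + 252168) = 1/(92786895701/367958) = 367958/92786895701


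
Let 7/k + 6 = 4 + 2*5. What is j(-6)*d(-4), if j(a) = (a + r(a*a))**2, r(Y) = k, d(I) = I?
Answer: -1681/16 ≈ -105.06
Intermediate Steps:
k = 7/8 (k = 7/(-6 + (4 + 2*5)) = 7/(-6 + (4 + 10)) = 7/(-6 + 14) = 7/8 ≈ 0.87500)
r(Y) = 7/8
j(a) = (7/8 + a)**2 (j(a) = (a + 7/8)**2 = (7/8 + a)**2)
j(-6)*d(-4) = ((7 + 8*(-6))**2/64)*(-4) = ((7 - 48)**2/64)*(-4) = ((1/64)*(-41)**2)*(-4) = ((1/64)*1681)*(-4) = (1681/64)*(-4) = -1681/16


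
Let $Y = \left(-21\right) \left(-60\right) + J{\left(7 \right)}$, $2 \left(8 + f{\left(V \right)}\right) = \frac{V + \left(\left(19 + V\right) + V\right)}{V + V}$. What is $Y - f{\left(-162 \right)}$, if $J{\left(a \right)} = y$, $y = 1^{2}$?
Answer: $\frac{821845}{648} \approx 1268.3$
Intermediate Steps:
$y = 1$
$J{\left(a \right)} = 1$
$f{\left(V \right)} = -8 + \frac{19 + 3 V}{4 V}$ ($f{\left(V \right)} = -8 + \frac{\left(V + \left(\left(19 + V\right) + V\right)\right) \frac{1}{V + V}}{2} = -8 + \frac{\left(V + \left(19 + 2 V\right)\right) \frac{1}{2 V}}{2} = -8 + \frac{\left(19 + 3 V\right) \frac{1}{2 V}}{2} = -8 + \frac{\frac{1}{2} \frac{1}{V} \left(19 + 3 V\right)}{2} = -8 + \frac{19 + 3 V}{4 V}$)
$Y = 1261$ ($Y = \left(-21\right) \left(-60\right) + 1 = 1260 + 1 = 1261$)
$Y - f{\left(-162 \right)} = 1261 - \frac{19 - -4698}{4 \left(-162\right)} = 1261 - \frac{1}{4} \left(- \frac{1}{162}\right) \left(19 + 4698\right) = 1261 - \frac{1}{4} \left(- \frac{1}{162}\right) 4717 = 1261 - - \frac{4717}{648} = 1261 + \frac{4717}{648} = \frac{821845}{648}$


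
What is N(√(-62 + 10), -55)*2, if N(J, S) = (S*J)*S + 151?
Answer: 302 + 12100*I*√13 ≈ 302.0 + 43627.0*I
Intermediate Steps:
N(J, S) = 151 + J*S² (N(J, S) = (J*S)*S + 151 = J*S² + 151 = 151 + J*S²)
N(√(-62 + 10), -55)*2 = (151 + √(-62 + 10)*(-55)²)*2 = (151 + √(-52)*3025)*2 = (151 + (2*I*√13)*3025)*2 = (151 + 6050*I*√13)*2 = 302 + 12100*I*√13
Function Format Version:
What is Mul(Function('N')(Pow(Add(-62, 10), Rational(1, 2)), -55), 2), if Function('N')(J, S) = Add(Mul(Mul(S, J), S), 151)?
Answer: Add(302, Mul(12100, I, Pow(13, Rational(1, 2)))) ≈ Add(302.00, Mul(43627., I))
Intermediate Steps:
Function('N')(J, S) = Add(151, Mul(J, Pow(S, 2))) (Function('N')(J, S) = Add(Mul(Mul(J, S), S), 151) = Add(Mul(J, Pow(S, 2)), 151) = Add(151, Mul(J, Pow(S, 2))))
Mul(Function('N')(Pow(Add(-62, 10), Rational(1, 2)), -55), 2) = Mul(Add(151, Mul(Pow(Add(-62, 10), Rational(1, 2)), Pow(-55, 2))), 2) = Mul(Add(151, Mul(Pow(-52, Rational(1, 2)), 3025)), 2) = Mul(Add(151, Mul(Mul(2, I, Pow(13, Rational(1, 2))), 3025)), 2) = Mul(Add(151, Mul(6050, I, Pow(13, Rational(1, 2)))), 2) = Add(302, Mul(12100, I, Pow(13, Rational(1, 2))))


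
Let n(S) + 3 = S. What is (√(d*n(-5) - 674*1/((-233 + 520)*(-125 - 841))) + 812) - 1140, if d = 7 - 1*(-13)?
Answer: -328 + I*√62744456067/19803 ≈ -328.0 + 12.649*I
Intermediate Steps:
n(S) = -3 + S
d = 20 (d = 7 + 13 = 20)
(√(d*n(-5) - 674*1/((-233 + 520)*(-125 - 841))) + 812) - 1140 = (√(20*(-3 - 5) - 674*1/((-233 + 520)*(-125 - 841))) + 812) - 1140 = (√(20*(-8) - 674/(287*(-966))) + 812) - 1140 = (√(-160 - 674/(-277242)) + 812) - 1140 = (√(-160 - 674*(-1/277242)) + 812) - 1140 = (√(-160 + 337/138621) + 812) - 1140 = (√(-22179023/138621) + 812) - 1140 = (I*√62744456067/19803 + 812) - 1140 = (812 + I*√62744456067/19803) - 1140 = -328 + I*√62744456067/19803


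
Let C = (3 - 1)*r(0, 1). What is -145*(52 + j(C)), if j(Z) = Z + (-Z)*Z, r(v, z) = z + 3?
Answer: 580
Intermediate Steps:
r(v, z) = 3 + z
C = 8 (C = (3 - 1)*(3 + 1) = 2*4 = 8)
j(Z) = Z - Z**2
-145*(52 + j(C)) = -145*(52 + 8*(1 - 1*8)) = -145*(52 + 8*(1 - 8)) = -145*(52 + 8*(-7)) = -145*(52 - 56) = -145*(-4) = 580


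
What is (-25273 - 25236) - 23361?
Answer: -73870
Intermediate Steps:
(-25273 - 25236) - 23361 = -50509 - 23361 = -73870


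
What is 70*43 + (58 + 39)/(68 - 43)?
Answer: 75347/25 ≈ 3013.9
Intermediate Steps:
70*43 + (58 + 39)/(68 - 43) = 3010 + 97/25 = 75347/25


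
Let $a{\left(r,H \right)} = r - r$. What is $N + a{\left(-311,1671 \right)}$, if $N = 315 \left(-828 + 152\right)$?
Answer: $-212940$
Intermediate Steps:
$N = -212940$ ($N = 315 \left(-676\right) = -212940$)
$a{\left(r,H \right)} = 0$
$N + a{\left(-311,1671 \right)} = -212940 + 0 = -212940$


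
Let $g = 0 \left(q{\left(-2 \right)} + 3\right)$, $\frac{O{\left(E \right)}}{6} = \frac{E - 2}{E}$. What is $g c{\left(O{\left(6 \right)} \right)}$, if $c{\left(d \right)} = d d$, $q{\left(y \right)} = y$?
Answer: $0$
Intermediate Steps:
$O{\left(E \right)} = \frac{6 \left(-2 + E\right)}{E}$ ($O{\left(E \right)} = 6 \frac{E - 2}{E} = 6 \frac{-2 + E}{E} = \frac{6 \left(-2 + E\right)}{E}$)
$c{\left(d \right)} = d^{2}$
$g = 0$ ($g = 0 \left(-2 + 3\right) = 0 \cdot 1 = 0$)
$g c{\left(O{\left(6 \right)} \right)} = 0 \left(6 - \frac{12}{6}\right)^{2} = 0 \left(6 - 2\right)^{2} = 0 \cdot 4^{2} = 0 \cdot 16 = 0$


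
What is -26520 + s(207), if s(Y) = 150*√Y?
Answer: -26520 + 450*√23 ≈ -24362.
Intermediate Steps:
-26520 + s(207) = -26520 + 150*√207 = -26520 + 150*(3*√23) = -26520 + 450*√23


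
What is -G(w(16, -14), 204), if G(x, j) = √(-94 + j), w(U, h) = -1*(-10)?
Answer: -√110 ≈ -10.488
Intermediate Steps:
w(U, h) = 10
-G(w(16, -14), 204) = -√(-94 + 204) = -√110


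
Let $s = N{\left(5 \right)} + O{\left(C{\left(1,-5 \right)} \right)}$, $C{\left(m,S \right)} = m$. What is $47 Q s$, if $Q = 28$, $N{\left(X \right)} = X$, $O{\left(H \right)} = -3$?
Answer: $2632$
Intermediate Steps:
$s = 2$ ($s = 5 - 3 = 2$)
$47 Q s = 47 \cdot 28 \cdot 2 = 1316 \cdot 2 = 2632$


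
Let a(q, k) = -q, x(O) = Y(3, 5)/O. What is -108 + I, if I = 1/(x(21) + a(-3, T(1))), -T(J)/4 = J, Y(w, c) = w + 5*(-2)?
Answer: -861/8 ≈ -107.63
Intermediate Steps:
Y(w, c) = -10 + w (Y(w, c) = w - 10 = -10 + w)
x(O) = -7/O (x(O) = (-10 + 3)/O = -7/O)
T(J) = -4*J
I = 3/8 (I = 1/(-7/21 - 1*(-3)) = 1/(-7*1/21 + 3) = 1/(-⅓ + 3) = 1/(8/3) = 3/8 ≈ 0.37500)
-108 + I = -108 + 3/8 = -861/8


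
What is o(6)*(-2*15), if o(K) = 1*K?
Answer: -180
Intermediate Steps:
o(K) = K
o(6)*(-2*15) = 6*(-2*15) = 6*(-30) = -180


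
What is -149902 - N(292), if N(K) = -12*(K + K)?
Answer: -142894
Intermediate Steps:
N(K) = -24*K
-149902 - N(292) = -149902 - (-24)*292 = -149902 - 1*(-7008) = -149902 + 7008 = -142894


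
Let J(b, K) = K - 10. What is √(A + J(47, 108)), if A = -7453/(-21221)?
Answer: √44290582531/21221 ≈ 9.9172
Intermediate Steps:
J(b, K) = -10 + K
A = 7453/21221 (A = -7453*(-1/21221) = 7453/21221 ≈ 0.35121)
√(A + J(47, 108)) = √(7453/21221 + (-10 + 108)) = √(7453/21221 + 98) = √(2087111/21221) = √44290582531/21221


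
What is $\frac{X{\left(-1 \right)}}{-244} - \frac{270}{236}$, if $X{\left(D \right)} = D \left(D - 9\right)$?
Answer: $- \frac{4265}{3599} \approx -1.1851$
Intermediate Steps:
$X{\left(D \right)} = D \left(-9 + D\right)$
$\frac{X{\left(-1 \right)}}{-244} - \frac{270}{236} = \frac{\left(-1\right) \left(-9 - 1\right)}{-244} - \frac{270}{236} = \left(-1\right) \left(-10\right) \left(- \frac{1}{244}\right) - \frac{135}{118} = 10 \left(- \frac{1}{244}\right) - \frac{135}{118} = - \frac{5}{122} - \frac{135}{118} = - \frac{4265}{3599}$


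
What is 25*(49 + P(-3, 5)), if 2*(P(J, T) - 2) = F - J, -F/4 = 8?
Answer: 1825/2 ≈ 912.50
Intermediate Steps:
F = -32 (F = -4*8 = -32)
P(J, T) = -14 - J/2 (P(J, T) = 2 + (-32 - J)/2 = 2 + (-16 - J/2) = -14 - J/2)
25*(49 + P(-3, 5)) = 25*(49 + (-14 - 1/2*(-3))) = 25*(49 + (-14 + 3/2)) = 25*(49 - 25/2) = 25*(73/2) = 1825/2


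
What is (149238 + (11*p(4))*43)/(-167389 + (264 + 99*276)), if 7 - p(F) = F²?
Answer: -144981/139801 ≈ -1.0371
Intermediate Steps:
p(F) = 7 - F²
(149238 + (11*p(4))*43)/(-167389 + (264 + 99*276)) = (149238 + (11*(7 - 1*4²))*43)/(-167389 + (264 + 99*276)) = (149238 + (11*(7 - 1*16))*43)/(-167389 + (264 + 27324)) = (149238 + (11*(7 - 16))*43)/(-167389 + 27588) = (149238 + (11*(-9))*43)/(-139801) = (149238 - 99*43)*(-1/139801) = (149238 - 4257)*(-1/139801) = 144981*(-1/139801) = -144981/139801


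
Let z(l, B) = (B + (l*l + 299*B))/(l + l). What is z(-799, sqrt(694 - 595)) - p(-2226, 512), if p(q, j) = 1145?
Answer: -3089/2 - 450*sqrt(11)/799 ≈ -1546.4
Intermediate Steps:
z(l, B) = (l**2 + 300*B)/(2*l) (z(l, B) = (B + (l**2 + 299*B))/((2*l)) = (l**2 + 300*B)*(1/(2*l)) = (l**2 + 300*B)/(2*l))
z(-799, sqrt(694 - 595)) - p(-2226, 512) = ((1/2)*(-799) + 150*sqrt(694 - 595)/(-799)) - 1*1145 = (-799/2 + 150*sqrt(99)*(-1/799)) - 1145 = (-799/2 + 150*(3*sqrt(11))*(-1/799)) - 1145 = (-799/2 - 450*sqrt(11)/799) - 1145 = -3089/2 - 450*sqrt(11)/799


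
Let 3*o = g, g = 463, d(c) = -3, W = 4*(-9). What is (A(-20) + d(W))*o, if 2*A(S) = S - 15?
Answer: -18983/6 ≈ -3163.8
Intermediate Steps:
A(S) = -15/2 + S/2 (A(S) = (S - 15)/2 = (-15 + S)/2 = -15/2 + S/2)
W = -36
o = 463/3 (o = (1/3)*463 = 463/3 ≈ 154.33)
(A(-20) + d(W))*o = ((-15/2 + (1/2)*(-20)) - 3)*(463/3) = ((-15/2 - 10) - 3)*(463/3) = (-35/2 - 3)*(463/3) = -41/2*463/3 = -18983/6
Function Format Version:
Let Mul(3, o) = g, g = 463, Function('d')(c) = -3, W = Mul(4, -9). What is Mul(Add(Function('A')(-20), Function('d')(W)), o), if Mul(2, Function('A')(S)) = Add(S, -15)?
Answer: Rational(-18983, 6) ≈ -3163.8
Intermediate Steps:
Function('A')(S) = Add(Rational(-15, 2), Mul(Rational(1, 2), S)) (Function('A')(S) = Mul(Rational(1, 2), Add(S, -15)) = Mul(Rational(1, 2), Add(-15, S)) = Add(Rational(-15, 2), Mul(Rational(1, 2), S)))
W = -36
o = Rational(463, 3) (o = Mul(Rational(1, 3), 463) = Rational(463, 3) ≈ 154.33)
Mul(Add(Function('A')(-20), Function('d')(W)), o) = Mul(Add(Add(Rational(-15, 2), Mul(Rational(1, 2), -20)), -3), Rational(463, 3)) = Mul(Add(Add(Rational(-15, 2), -10), -3), Rational(463, 3)) = Mul(Add(Rational(-35, 2), -3), Rational(463, 3)) = Mul(Rational(-41, 2), Rational(463, 3)) = Rational(-18983, 6)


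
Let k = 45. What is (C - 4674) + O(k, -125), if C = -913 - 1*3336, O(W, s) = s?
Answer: -9048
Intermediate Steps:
C = -4249 (C = -913 - 3336 = -4249)
(C - 4674) + O(k, -125) = (-4249 - 4674) - 125 = -8923 - 125 = -9048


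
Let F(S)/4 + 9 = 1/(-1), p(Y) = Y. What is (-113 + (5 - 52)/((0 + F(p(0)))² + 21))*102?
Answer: -18688440/1621 ≈ -11529.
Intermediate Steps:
F(S) = -40 (F(S) = -36 + 4/(-1) = -36 + 4*(-1) = -36 - 4 = -40)
(-113 + (5 - 52)/((0 + F(p(0)))² + 21))*102 = (-113 + (5 - 52)/((0 - 40)² + 21))*102 = (-113 - 47/((-40)² + 21))*102 = (-113 - 47/(1600 + 21))*102 = (-113 - 47/1621)*102 = -183220/1621*102 = -18688440/1621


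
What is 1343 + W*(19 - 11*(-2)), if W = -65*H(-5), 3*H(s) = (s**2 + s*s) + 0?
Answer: -129221/3 ≈ -43074.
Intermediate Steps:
H(s) = 2*s**2/3 (H(s) = ((s**2 + s*s) + 0)/3 = ((s**2 + s**2) + 0)/3 = (2*s**2 + 0)/3 = (2*s**2)/3 = 2*s**2/3)
W = -3250/3 (W = -130*(-5)**2/3 = -130*25/3 = -65*50/3 = -3250/3 ≈ -1083.3)
1343 + W*(19 - 11*(-2)) = 1343 - 3250*(19 - 11*(-2))/3 = 1343 - 3250*(19 + 22)/3 = 1343 - 3250/3*41 = 1343 - 133250/3 = -129221/3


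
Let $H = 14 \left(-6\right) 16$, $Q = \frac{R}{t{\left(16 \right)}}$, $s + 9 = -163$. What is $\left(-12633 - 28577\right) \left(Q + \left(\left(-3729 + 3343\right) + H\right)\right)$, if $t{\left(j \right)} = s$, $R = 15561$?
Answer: $\frac{6451858205}{86} \approx 7.5022 \cdot 10^{7}$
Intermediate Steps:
$s = -172$ ($s = -9 - 163 = -172$)
$t{\left(j \right)} = -172$
$Q = - \frac{15561}{172}$ ($Q = \frac{15561}{-172} = 15561 \left(- \frac{1}{172}\right) = - \frac{15561}{172} \approx -90.471$)
$H = -1344$ ($H = \left(-84\right) 16 = -1344$)
$\left(-12633 - 28577\right) \left(Q + \left(\left(-3729 + 3343\right) + H\right)\right) = \left(-12633 - 28577\right) \left(- \frac{15561}{172} + \left(\left(-3729 + 3343\right) - 1344\right)\right) = - 41210 \left(- \frac{15561}{172} - 1730\right) = \left(-41210\right) \left(- \frac{313121}{172}\right) = \frac{6451858205}{86}$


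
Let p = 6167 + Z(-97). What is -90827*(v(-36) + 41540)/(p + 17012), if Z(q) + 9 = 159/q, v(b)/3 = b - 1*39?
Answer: -363994197985/2247331 ≈ -1.6197e+5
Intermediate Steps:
v(b) = -117 + 3*b (v(b) = 3*(b - 1*39) = 3*(b - 39) = 3*(-39 + b) = -117 + 3*b)
Z(q) = -9 + 159/q
p = 597167/97 (p = 6167 + (-9 + 159/(-97)) = 6167 + (-9 + 159*(-1/97)) = 6167 + (-9 - 159/97) = 6167 - 1032/97 = 597167/97 ≈ 6156.4)
-90827*(v(-36) + 41540)/(p + 17012) = -90827*((-117 + 3*(-36)) + 41540)/(597167/97 + 17012) = -90827/(2247331/(97*((-117 - 108) + 41540))) = -90827/(2247331/(97*(-225 + 41540))) = -90827/((2247331/97)/41315) = -90827/((2247331/97)*(1/41315)) = -90827/2247331/4007555 = -90827*4007555/2247331 = -363994197985/2247331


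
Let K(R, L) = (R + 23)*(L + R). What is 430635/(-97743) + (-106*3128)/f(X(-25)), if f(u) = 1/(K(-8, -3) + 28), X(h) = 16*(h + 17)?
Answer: 1479985786551/32581 ≈ 4.5425e+7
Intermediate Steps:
X(h) = 272 + 16*h (X(h) = 16*(17 + h) = 272 + 16*h)
K(R, L) = (23 + R)*(L + R)
f(u) = -1/137 (f(u) = 1/(((-8)² + 23*(-3) + 23*(-8) - 3*(-8)) + 28) = 1/((64 - 69 - 184 + 24) + 28) = 1/(-165 + 28) = 1/(-137) = -1/137)
430635/(-97743) + (-106*3128)/f(X(-25)) = 430635/(-97743) + (-106*3128)/(-1/137) = 430635*(-1/97743) - 331568*(-137) = -143545/32581 + 45424816 = 1479985786551/32581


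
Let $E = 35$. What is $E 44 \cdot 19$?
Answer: $29260$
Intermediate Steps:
$E 44 \cdot 19 = 35 \cdot 44 \cdot 19 = 1540 \cdot 19 = 29260$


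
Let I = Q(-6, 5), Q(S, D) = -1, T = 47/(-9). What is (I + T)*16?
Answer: -896/9 ≈ -99.556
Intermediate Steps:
T = -47/9 (T = 47*(-⅑) = -47/9 ≈ -5.2222)
I = -1
(I + T)*16 = (-1 - 47/9)*16 = -56/9*16 = -896/9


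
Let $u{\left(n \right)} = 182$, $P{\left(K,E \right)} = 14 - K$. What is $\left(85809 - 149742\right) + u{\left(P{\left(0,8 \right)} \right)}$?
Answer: $-63751$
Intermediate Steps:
$\left(85809 - 149742\right) + u{\left(P{\left(0,8 \right)} \right)} = \left(85809 - 149742\right) + 182 = -63933 + 182 = -63751$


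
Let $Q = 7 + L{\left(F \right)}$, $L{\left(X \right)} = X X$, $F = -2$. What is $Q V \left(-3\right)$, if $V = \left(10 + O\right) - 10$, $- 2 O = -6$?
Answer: $-99$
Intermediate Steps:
$O = 3$ ($O = \left(- \frac{1}{2}\right) \left(-6\right) = 3$)
$L{\left(X \right)} = X^{2}$
$Q = 11$ ($Q = 7 + \left(-2\right)^{2} = 7 + 4 = 11$)
$V = 3$ ($V = \left(10 + 3\right) - 10 = 13 - 10 = 3$)
$Q V \left(-3\right) = 11 \cdot 3 \left(-3\right) = 33 \left(-3\right) = -99$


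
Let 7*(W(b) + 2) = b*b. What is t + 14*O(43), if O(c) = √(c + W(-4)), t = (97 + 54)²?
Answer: 22801 + 2*√2121 ≈ 22893.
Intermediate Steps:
W(b) = -2 + b²/7 (W(b) = -2 + (b*b)/7 = -2 + b²/7)
t = 22801 (t = 151² = 22801)
O(c) = √(2/7 + c) (O(c) = √(c + (-2 + (⅐)*(-4)²)) = √(c + (-2 + (⅐)*16)) = √(c + (-2 + 16/7)) = √(c + 2/7) = √(2/7 + c))
t + 14*O(43) = 22801 + 14*(√(14 + 49*43)/7) = 22801 + 14*(√(14 + 2107)/7) = 22801 + 14*(√2121/7) = 22801 + 2*√2121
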